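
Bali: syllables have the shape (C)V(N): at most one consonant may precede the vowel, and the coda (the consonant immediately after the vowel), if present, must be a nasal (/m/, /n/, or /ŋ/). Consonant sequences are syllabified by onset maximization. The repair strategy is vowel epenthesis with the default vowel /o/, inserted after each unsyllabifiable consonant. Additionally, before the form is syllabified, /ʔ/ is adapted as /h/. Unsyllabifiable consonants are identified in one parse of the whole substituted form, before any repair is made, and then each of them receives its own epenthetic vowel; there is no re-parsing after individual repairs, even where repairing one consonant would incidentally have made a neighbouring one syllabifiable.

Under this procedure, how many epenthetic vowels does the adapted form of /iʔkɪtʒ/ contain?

3

After substitution the input is /ihkɪtʒ/.
The unsyllabifiable consonants are /h/, /t/, /ʒ/; each receives one epenthetic vowel.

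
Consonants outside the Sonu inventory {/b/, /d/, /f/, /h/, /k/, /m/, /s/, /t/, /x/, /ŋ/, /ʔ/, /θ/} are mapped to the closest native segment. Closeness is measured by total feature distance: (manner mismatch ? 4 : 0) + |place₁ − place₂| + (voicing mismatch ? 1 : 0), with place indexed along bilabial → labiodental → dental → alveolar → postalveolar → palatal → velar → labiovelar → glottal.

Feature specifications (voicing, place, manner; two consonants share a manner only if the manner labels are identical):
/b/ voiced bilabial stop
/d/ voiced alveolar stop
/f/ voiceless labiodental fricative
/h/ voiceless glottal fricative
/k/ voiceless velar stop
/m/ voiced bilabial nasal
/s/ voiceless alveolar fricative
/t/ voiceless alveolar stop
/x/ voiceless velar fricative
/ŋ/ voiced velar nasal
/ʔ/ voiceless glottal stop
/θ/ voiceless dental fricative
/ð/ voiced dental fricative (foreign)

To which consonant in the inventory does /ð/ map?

θ

/θ/ is closest: same manner (fricative), place distance 0 (dental→dental), voicing differs (+1); total 1. Next closest is /f/ at distance 2.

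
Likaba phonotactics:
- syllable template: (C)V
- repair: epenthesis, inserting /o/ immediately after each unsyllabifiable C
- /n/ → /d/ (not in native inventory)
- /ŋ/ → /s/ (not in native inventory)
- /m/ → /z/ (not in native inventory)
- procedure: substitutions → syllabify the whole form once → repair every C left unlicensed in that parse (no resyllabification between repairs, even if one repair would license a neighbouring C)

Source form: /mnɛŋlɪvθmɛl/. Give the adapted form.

Substitution: /m/ → /z/, /n/ → /d/, /ŋ/ → /s/, giving /zdɛslɪvθzɛl/.
Under (C)V, the unsyllabifiable consonants are /z/, /s/, /v/, /θ/, /l/ (no codas are permitted; onsets are limited to one consonant).
Each unlicensed consonant becomes the onset of a new syllable: /z/ → /zo/, /s/ → /so/, /v/ → /vo/, /θ/ → /θo/, /l/ → /lo/.

zodɛsolɪvoθozɛlo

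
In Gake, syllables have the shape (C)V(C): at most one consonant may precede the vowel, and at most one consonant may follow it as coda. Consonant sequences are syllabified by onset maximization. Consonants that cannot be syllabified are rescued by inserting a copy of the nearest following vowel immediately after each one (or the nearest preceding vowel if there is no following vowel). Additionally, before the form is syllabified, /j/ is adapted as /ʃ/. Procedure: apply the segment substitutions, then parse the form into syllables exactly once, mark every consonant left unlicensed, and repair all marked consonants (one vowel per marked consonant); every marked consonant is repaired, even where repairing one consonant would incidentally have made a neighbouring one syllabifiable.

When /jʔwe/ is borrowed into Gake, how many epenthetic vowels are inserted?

2

After substitution the input is /ʃʔwe/.
The unsyllabifiable consonants are /ʃ/, /ʔ/; each receives one epenthetic vowel.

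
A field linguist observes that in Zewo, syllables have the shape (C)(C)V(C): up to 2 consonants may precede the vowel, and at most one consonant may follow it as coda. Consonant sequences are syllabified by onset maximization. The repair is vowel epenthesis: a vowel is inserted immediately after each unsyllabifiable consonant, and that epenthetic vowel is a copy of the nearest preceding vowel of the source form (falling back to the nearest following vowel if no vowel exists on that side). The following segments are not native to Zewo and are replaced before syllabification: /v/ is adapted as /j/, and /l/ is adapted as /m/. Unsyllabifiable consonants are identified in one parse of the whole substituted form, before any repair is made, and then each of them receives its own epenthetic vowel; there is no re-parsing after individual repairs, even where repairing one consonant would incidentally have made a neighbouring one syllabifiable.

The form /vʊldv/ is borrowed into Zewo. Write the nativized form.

Substitution: /v/ → /j/, /l/ → /m/, giving /jʊmdj/.
Syllabifying with onset maximization leaves /d/, /j/ stranded (at most one coda consonant is licensed; onsets may contain at most 2 consonants).
Each unlicensed consonant becomes the onset of a new syllable: /d/ → /dʊ/, /j/ → /jʊ/.

jʊmdʊjʊ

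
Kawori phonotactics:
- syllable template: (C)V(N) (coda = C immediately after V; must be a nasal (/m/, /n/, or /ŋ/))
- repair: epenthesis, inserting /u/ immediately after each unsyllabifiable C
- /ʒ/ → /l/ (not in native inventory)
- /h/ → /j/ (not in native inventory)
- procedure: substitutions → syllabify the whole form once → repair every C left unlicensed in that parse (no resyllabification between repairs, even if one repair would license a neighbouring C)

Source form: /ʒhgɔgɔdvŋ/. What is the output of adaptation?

lujugɔgɔduvuŋu

Substitution: /ʒ/ → /l/, /h/ → /j/, giving /ljgɔgɔdvŋ/.
Syllabifying with onset maximization leaves /l/, /j/, /d/, /v/, /ŋ/ stranded (only a nasal (/m/, /n/, or /ŋ/) is licensed in coda position; onsets are limited to one consonant).
Each unlicensed consonant becomes the onset of a new syllable: /l/ → /lu/, /j/ → /ju/, /d/ → /du/, /v/ → /vu/, /ŋ/ → /ŋu/.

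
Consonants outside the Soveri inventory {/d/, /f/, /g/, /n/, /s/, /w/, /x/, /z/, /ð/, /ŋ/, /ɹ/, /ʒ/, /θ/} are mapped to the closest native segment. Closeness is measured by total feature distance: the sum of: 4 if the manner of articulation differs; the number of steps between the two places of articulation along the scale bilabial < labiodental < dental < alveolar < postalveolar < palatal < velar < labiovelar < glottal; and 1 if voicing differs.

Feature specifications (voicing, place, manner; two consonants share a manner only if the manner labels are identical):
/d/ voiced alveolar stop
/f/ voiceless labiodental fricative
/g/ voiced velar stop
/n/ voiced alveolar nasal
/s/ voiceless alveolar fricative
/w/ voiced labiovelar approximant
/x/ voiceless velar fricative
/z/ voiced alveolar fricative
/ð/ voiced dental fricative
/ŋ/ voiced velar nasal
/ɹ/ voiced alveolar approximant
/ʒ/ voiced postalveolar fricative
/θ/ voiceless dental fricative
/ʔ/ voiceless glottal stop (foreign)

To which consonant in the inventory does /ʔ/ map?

/g/ is closest: same manner (stop), place distance 2 (glottal→velar), voicing differs (+1); total 3. Next closest is /d/ at distance 6.

g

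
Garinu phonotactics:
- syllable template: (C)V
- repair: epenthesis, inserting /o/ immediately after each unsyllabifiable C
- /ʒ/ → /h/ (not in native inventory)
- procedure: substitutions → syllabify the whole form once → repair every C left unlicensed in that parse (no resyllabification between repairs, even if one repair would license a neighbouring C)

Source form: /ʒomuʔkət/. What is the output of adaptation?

Substitution: /ʒ/ → /h/, giving /homuʔkət/.
Under (C)V, the unsyllabifiable consonants are /ʔ/, /t/ (no codas are permitted; onsets are limited to one consonant).
Epenthesis after each stranded consonant: /ʔ/ → /ʔo/, /t/ → /to/.

homuʔokəto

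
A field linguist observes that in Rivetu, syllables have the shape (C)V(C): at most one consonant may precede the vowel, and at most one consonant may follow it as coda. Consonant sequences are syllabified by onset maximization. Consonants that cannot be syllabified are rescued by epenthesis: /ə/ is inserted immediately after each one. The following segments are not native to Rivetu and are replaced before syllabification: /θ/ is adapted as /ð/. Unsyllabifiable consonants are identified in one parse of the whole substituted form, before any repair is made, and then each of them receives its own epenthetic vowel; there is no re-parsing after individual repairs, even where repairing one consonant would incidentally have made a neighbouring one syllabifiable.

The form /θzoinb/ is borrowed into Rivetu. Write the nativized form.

ðəzoinbə

Substitution: /θ/ → /ð/, giving /ðzoinb/.
The consonants /ð/, /b/ cannot be parsed into a legal (C)V(C) syllable (at most one coda consonant is licensed; onsets are limited to one consonant).
Epenthesis after each stranded consonant: /ð/ → /ðə/, /b/ → /bə/.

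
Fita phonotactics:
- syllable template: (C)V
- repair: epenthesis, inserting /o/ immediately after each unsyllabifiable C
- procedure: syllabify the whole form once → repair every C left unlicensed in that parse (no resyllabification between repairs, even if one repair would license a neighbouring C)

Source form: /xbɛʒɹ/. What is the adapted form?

xobɛʒoɹo

Under (C)V, the unsyllabifiable consonants are /x/, /ʒ/, /ɹ/ (no codas are permitted; onsets are limited to one consonant).
Inserting the epenthetic vowel yields /x/ → /xo/, /ʒ/ → /ʒo/, /ɹ/ → /ɹo/.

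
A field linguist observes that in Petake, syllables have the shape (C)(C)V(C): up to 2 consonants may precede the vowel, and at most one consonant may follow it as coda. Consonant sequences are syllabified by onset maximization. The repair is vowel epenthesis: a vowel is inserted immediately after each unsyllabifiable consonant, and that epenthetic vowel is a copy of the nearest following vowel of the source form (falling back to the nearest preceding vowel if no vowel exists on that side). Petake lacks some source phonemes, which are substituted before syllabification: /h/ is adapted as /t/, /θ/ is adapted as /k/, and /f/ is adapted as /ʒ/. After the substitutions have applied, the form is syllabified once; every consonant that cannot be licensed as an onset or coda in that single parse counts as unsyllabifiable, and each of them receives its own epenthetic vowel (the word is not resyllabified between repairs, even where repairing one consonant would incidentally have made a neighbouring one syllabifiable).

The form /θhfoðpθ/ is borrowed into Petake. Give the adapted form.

Substitution: /θ/ → /k/, /h/ → /t/, /f/ → /ʒ/, giving /ktʒoðpk/.
The consonants /k/, /p/, /k/ cannot be parsed into a legal (C)(C)V(C) syllable (at most one coda consonant is licensed; onsets may contain at most 2 consonants).
Inserting the epenthetic vowel yields /k/ → /ko/, /p/ → /po/, /k/ → /ko/.

kotʒoðpoko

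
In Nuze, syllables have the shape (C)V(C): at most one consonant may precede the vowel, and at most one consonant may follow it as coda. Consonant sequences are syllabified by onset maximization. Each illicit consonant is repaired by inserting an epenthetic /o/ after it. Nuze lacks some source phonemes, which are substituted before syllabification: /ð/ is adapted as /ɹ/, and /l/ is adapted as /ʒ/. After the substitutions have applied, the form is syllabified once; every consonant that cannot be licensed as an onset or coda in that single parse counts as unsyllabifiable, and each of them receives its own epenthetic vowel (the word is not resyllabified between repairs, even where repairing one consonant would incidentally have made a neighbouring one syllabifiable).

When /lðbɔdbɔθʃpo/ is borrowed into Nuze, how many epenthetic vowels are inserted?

After substitution the input is /ʒɹbɔdbɔθʃpo/.
The unsyllabifiable consonants are /ʒ/, /ɹ/, /ʃ/; each receives one epenthetic vowel.

3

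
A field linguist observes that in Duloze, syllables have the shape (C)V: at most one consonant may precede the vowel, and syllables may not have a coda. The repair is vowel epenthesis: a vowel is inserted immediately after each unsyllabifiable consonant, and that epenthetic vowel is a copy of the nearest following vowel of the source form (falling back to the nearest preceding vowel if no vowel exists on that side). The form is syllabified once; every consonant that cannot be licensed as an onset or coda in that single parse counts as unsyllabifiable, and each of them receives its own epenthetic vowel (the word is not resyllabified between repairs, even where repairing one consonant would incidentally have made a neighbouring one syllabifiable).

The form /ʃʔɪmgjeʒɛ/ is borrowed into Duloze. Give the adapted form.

Syllabifying with onset maximization leaves /ʃ/, /m/, /g/ stranded (no codas are permitted; onsets are limited to one consonant).
Each unlicensed consonant becomes the onset of a new syllable: /ʃ/ → /ʃɪ/, /m/ → /me/, /g/ → /ge/.

ʃɪʔɪmegejeʒɛ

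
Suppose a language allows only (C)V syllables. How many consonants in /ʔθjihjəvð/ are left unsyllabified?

The consonants /ʔ/, /θ/, /h/, /v/, /ð/ cannot be parsed into a legal (C)V syllable (no codas are permitted; onsets are limited to one consonant).

5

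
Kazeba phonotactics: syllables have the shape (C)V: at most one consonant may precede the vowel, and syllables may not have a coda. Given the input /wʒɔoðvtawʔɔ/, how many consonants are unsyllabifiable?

4

Under (C)V, the unsyllabifiable consonants are /w/, /ð/, /v/, /w/ (no codas are permitted; onsets are limited to one consonant).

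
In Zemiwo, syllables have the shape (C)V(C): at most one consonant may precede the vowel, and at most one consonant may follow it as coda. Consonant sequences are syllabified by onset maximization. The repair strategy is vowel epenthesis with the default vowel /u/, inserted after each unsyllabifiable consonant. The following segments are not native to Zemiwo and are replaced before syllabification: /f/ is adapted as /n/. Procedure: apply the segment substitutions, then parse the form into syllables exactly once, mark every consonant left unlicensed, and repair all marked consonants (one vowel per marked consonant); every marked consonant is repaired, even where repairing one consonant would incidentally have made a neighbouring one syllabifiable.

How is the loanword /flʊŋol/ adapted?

Substitution: /f/ → /n/, giving /nlʊŋol/.
Syllabifying with onset maximization leaves /n/ stranded (at most one coda consonant is licensed; onsets are limited to one consonant).
Inserting the epenthetic vowel yields /n/ → /nu/.

nulʊŋol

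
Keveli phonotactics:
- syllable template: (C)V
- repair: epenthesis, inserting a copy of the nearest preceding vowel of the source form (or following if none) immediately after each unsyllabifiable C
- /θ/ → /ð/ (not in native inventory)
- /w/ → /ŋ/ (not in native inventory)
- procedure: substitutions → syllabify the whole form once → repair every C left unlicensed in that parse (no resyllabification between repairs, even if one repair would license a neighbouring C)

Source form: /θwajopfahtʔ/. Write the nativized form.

Substitution: /θ/ → /ð/, /w/ → /ŋ/, giving /ðŋajopfahtʔ/.
The consonants /ð/, /p/, /h/, /t/, /ʔ/ cannot be parsed into a legal (C)V syllable (no codas are permitted; onsets are limited to one consonant).
Inserting the epenthetic vowel yields /ð/ → /ða/, /p/ → /po/, /h/ → /ha/, /t/ → /ta/, /ʔ/ → /ʔa/.

ðaŋajopofahataʔa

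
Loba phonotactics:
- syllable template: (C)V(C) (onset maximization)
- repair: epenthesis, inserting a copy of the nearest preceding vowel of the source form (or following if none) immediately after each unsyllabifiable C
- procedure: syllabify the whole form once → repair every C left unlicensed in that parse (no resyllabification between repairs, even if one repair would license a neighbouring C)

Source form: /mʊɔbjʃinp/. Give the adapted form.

mʊɔbjɔʃinpi

Under (C)V(C), the unsyllabifiable consonants are /j/, /p/ (at most one coda consonant is licensed; onsets are limited to one consonant).
Each unlicensed consonant becomes the onset of a new syllable: /j/ → /jɔ/, /p/ → /pi/.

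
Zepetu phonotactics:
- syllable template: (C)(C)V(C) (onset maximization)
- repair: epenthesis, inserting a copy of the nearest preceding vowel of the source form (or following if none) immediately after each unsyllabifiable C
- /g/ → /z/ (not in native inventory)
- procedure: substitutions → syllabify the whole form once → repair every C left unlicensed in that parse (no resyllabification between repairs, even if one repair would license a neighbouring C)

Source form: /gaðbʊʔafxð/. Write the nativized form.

zaðbʊʔafxaða

Substitution: /g/ → /z/, giving /zaðbʊʔafxð/.
Syllabifying with onset maximization leaves /x/, /ð/ stranded (at most one coda consonant is licensed; onsets may contain at most 2 consonants).
Inserting the epenthetic vowel yields /x/ → /xa/, /ð/ → /ða/.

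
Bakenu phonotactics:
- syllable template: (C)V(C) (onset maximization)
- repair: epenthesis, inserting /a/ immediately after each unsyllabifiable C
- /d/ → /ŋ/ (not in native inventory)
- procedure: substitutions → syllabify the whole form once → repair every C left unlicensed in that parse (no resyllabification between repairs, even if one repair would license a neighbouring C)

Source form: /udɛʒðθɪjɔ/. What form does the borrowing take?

Substitution: /d/ → /ŋ/, giving /uŋɛʒðθɪjɔ/.
The consonants /ð/ cannot be parsed into a legal (C)V(C) syllable (at most one coda consonant is licensed; onsets are limited to one consonant).
Inserting the epenthetic vowel yields /ð/ → /ða/.

uŋɛʒðaθɪjɔ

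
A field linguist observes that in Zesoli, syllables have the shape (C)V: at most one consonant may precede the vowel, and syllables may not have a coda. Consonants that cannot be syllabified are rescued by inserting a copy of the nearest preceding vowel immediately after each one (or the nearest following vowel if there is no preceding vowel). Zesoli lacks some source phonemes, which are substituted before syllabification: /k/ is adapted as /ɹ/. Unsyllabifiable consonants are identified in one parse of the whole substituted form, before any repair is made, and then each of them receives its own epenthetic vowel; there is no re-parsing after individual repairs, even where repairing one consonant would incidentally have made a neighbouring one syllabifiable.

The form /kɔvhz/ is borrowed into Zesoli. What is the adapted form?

Substitution: /k/ → /ɹ/, giving /ɹɔvhz/.
The consonants /v/, /h/, /z/ cannot be parsed into a legal (C)V syllable (no codas are permitted; onsets are limited to one consonant).
Each unlicensed consonant becomes the onset of a new syllable: /v/ → /vɔ/, /h/ → /hɔ/, /z/ → /zɔ/.

ɹɔvɔhɔzɔ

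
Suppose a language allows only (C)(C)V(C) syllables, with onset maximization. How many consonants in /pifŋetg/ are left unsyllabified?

The consonants /g/ cannot be parsed into a legal (C)(C)V(C) syllable (at most one coda consonant is licensed; onsets may contain at most 2 consonants).

1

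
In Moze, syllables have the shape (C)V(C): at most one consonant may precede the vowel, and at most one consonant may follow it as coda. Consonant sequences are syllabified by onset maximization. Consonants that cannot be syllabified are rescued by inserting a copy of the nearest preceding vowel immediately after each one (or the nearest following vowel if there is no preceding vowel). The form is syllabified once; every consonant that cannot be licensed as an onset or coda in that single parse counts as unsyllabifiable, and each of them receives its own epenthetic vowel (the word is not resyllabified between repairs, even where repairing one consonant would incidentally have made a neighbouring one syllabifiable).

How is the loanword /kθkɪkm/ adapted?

Under (C)V(C), the unsyllabifiable consonants are /k/, /θ/, /m/ (at most one coda consonant is licensed; onsets are limited to one consonant).
Inserting the epenthetic vowel yields /k/ → /kɪ/, /θ/ → /θɪ/, /m/ → /mɪ/.

kɪθɪkɪkmɪ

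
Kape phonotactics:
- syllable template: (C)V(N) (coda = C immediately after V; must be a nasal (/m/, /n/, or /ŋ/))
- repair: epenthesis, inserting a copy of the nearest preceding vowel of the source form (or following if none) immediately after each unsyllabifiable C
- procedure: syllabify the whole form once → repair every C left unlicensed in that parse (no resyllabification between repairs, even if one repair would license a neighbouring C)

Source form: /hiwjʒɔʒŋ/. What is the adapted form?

hiwijiʒɔʒɔŋɔ

Under (C)V(N), the unsyllabifiable consonants are /w/, /j/, /ʒ/, /ŋ/ (only a nasal (/m/, /n/, or /ŋ/) is licensed in coda position; onsets are limited to one consonant).
Each unlicensed consonant becomes the onset of a new syllable: /w/ → /wi/, /j/ → /ji/, /ʒ/ → /ʒɔ/, /ŋ/ → /ŋɔ/.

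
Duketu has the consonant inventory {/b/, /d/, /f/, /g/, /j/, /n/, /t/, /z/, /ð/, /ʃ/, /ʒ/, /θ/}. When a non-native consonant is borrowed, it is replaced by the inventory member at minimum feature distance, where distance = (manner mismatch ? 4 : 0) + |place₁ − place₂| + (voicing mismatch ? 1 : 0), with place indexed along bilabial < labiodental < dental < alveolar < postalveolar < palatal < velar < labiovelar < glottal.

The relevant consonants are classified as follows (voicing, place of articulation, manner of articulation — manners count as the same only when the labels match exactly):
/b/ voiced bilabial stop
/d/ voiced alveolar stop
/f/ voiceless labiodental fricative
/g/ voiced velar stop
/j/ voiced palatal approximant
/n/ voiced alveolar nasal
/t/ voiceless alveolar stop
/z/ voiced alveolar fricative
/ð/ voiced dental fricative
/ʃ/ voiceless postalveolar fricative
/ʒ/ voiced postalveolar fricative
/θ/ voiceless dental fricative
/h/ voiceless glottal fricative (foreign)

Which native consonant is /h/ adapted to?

ʃ

/ʃ/ is closest: same manner (fricative), place distance 4 (glottal→postalveolar), same voicing; total 4. Next closest is /ʒ/ at distance 5.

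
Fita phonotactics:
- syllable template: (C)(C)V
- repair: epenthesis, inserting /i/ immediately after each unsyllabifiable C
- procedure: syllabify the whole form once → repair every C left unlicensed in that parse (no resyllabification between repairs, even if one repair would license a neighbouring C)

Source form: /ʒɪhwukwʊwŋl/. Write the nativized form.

ʒɪhwukwʊwiŋili

Under (C)(C)V, the unsyllabifiable consonants are /w/, /ŋ/, /l/ (no codas are permitted; onsets may contain at most 2 consonants).
Inserting the epenthetic vowel yields /w/ → /wi/, /ŋ/ → /ŋi/, /l/ → /li/.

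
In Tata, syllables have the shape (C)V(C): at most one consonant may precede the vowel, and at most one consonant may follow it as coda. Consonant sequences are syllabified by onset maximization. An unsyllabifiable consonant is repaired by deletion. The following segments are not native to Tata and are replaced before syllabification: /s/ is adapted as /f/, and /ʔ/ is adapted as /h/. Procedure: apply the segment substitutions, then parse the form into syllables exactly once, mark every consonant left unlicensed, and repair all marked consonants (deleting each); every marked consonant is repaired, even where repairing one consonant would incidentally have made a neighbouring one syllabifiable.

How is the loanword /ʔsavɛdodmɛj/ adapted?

Substitution: /ʔ/ → /h/, /s/ → /f/, giving /hfavɛdodmɛj/.
Under (C)V(C), the unsyllabifiable consonants are /h/ (at most one coda consonant is licensed; onsets are limited to one consonant).
Deleting the stranded consonants removes /h/.

favɛdodmɛj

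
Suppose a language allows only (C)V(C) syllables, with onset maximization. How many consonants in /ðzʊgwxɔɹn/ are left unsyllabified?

Syllabifying with onset maximization leaves /ð/, /w/, /n/ stranded (at most one coda consonant is licensed; onsets are limited to one consonant).

3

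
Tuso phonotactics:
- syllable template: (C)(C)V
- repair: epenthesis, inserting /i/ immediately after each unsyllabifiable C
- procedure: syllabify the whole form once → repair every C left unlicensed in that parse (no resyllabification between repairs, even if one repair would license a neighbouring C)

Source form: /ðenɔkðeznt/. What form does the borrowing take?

ðenɔkðeziniti

Syllabifying with onset maximization leaves /z/, /n/, /t/ stranded (no codas are permitted; onsets may contain at most 2 consonants).
Inserting the epenthetic vowel yields /z/ → /zi/, /n/ → /ni/, /t/ → /ti/.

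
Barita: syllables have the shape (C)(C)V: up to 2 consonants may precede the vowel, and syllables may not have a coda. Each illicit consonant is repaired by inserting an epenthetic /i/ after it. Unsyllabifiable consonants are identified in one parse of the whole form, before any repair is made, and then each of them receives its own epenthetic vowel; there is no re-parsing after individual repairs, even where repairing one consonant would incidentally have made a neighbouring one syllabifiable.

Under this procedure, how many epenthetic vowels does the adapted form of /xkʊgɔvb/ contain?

The unsyllabifiable consonants are /v/, /b/; each receives one epenthetic vowel.

2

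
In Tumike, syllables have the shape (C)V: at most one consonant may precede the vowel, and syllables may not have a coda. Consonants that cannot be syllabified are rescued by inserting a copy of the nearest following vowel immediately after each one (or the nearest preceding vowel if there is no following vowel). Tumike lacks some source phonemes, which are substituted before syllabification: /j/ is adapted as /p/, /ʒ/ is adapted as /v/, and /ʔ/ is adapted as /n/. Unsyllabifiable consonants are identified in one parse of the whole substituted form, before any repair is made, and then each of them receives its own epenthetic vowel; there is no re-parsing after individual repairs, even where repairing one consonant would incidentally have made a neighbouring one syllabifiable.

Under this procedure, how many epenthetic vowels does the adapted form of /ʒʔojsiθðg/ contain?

5

After substitution the input is /vnopsiθðg/.
The unsyllabifiable consonants are /v/, /p/, /θ/, /ð/, /g/; each receives one epenthetic vowel.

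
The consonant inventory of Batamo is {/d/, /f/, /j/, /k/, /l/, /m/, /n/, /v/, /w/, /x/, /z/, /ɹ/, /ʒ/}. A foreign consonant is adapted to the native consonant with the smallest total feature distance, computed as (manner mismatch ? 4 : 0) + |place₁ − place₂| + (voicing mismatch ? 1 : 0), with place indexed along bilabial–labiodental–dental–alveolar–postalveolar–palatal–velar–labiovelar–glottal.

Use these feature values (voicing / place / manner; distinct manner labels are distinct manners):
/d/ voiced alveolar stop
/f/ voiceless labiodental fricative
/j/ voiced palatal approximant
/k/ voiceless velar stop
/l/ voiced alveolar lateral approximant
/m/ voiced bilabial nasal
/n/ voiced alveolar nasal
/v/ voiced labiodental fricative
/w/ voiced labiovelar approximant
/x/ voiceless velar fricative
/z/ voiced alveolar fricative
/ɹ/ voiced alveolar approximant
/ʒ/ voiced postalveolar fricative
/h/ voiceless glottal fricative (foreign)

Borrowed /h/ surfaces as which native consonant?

/x/ is closest: same manner (fricative), place distance 2 (glottal→velar), same voicing; total 2. Next closest is /ʒ/ at distance 5.

x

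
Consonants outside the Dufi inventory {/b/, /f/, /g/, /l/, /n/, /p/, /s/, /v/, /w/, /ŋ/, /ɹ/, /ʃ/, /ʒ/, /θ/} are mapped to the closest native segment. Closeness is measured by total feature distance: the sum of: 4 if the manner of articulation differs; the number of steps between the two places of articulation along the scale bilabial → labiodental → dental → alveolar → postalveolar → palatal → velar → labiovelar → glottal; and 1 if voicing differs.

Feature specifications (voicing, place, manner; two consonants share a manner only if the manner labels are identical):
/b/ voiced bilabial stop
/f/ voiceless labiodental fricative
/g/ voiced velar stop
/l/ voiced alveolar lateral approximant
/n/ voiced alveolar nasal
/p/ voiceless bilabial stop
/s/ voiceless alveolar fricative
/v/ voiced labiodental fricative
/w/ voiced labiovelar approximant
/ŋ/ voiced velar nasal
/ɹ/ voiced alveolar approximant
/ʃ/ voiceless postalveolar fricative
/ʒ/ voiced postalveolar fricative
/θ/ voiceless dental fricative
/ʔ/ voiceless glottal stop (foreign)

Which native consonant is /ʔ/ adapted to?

g

/g/ is closest: same manner (stop), place distance 2 (glottal→velar), voicing differs (+1); total 3. Next closest is /w/ at distance 6.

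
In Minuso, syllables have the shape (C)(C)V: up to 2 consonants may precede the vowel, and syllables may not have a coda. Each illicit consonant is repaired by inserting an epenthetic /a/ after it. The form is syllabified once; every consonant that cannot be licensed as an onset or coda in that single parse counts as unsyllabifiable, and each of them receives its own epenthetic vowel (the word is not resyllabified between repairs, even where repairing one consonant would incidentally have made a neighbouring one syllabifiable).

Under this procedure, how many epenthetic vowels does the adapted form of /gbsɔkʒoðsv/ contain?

The unsyllabifiable consonants are /g/, /ð/, /s/, /v/; each receives one epenthetic vowel.

4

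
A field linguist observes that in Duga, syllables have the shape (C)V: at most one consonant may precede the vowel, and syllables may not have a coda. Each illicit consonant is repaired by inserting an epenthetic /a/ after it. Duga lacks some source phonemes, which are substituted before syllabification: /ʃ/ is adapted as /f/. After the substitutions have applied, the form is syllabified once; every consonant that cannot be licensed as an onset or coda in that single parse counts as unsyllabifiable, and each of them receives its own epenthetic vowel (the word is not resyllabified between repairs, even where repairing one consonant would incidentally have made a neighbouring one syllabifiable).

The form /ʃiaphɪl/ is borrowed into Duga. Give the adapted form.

fiapahɪla

Substitution: /ʃ/ → /f/, giving /fiaphɪl/.
Under (C)V, the unsyllabifiable consonants are /p/, /l/ (no codas are permitted; onsets are limited to one consonant).
Each unlicensed consonant becomes the onset of a new syllable: /p/ → /pa/, /l/ → /la/.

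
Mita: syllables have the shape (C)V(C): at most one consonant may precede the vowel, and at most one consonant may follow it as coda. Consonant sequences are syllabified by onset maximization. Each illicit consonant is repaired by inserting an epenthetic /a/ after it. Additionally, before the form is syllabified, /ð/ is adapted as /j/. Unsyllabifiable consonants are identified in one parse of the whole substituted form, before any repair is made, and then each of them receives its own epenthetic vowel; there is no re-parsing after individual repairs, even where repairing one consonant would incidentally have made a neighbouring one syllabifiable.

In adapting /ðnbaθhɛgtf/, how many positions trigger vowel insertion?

After substitution the input is /jnbaθhɛgtf/.
The unsyllabifiable consonants are /j/, /n/, /t/, /f/; each receives one epenthetic vowel.

4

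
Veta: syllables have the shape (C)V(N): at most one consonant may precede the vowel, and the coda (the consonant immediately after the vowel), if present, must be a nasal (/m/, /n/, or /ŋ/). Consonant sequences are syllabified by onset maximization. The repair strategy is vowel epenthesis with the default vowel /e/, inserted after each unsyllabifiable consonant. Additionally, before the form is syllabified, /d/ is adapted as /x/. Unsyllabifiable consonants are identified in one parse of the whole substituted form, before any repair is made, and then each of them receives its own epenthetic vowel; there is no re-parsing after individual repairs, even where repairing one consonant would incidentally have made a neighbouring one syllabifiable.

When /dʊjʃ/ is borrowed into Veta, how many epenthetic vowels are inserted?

2

After substitution the input is /xʊjʃ/.
The unsyllabifiable consonants are /j/, /ʃ/; each receives one epenthetic vowel.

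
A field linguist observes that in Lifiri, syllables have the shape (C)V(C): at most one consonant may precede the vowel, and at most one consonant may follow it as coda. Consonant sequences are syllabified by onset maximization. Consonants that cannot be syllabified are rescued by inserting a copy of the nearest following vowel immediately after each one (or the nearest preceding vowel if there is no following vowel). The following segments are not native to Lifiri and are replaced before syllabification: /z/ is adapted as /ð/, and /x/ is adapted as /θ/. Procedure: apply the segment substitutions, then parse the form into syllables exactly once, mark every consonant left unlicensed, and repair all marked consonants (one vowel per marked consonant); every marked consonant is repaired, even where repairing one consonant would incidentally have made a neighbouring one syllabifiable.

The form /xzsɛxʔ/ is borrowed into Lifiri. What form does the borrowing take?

θɛðɛsɛθʔɛ

Substitution: /x/ → /θ/, /z/ → /ð/, giving /θðsɛθʔ/.
The consonants /θ/, /ð/, /ʔ/ cannot be parsed into a legal (C)V(C) syllable (at most one coda consonant is licensed; onsets are limited to one consonant).
Each unlicensed consonant becomes the onset of a new syllable: /θ/ → /θɛ/, /ð/ → /ðɛ/, /ʔ/ → /ʔɛ/.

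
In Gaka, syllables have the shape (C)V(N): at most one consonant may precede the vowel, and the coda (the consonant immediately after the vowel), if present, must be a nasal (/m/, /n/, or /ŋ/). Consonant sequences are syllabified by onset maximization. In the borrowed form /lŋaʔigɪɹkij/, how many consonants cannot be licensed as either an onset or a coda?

Under (C)V(N), the unsyllabifiable consonants are /l/, /ɹ/, /j/ (only a nasal (/m/, /n/, or /ŋ/) is licensed in coda position; onsets are limited to one consonant).

3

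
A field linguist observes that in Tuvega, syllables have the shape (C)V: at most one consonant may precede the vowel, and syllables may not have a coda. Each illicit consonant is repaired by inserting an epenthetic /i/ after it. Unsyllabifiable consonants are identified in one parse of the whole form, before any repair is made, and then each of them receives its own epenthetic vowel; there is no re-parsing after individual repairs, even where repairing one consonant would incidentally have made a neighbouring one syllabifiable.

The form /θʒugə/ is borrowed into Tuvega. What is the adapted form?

θiʒugə

Syllabifying with onset maximization leaves /θ/ stranded (no codas are permitted; onsets are limited to one consonant).
Each unlicensed consonant becomes the onset of a new syllable: /θ/ → /θi/.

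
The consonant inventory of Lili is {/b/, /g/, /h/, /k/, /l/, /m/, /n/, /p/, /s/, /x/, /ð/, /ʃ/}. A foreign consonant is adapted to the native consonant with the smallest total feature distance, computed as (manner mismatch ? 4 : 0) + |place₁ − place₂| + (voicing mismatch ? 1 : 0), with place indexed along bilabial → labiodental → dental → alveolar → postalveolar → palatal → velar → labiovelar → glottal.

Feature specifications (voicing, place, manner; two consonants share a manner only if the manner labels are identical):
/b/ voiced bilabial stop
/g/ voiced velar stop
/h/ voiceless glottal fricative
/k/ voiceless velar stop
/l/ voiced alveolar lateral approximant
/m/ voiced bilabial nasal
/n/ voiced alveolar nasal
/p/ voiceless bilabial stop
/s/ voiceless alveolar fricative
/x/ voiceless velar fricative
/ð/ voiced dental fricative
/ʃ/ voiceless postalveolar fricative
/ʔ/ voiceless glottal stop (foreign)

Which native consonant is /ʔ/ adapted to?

/k/ is closest: same manner (stop), place distance 2 (glottal→velar), same voicing; total 2. Next closest is /g/ at distance 3.

k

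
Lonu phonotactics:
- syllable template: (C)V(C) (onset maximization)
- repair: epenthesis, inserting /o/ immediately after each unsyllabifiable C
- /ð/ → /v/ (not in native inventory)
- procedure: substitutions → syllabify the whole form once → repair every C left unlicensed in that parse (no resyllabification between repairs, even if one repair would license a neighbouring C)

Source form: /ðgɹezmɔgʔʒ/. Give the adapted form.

Substitution: /ð/ → /v/, giving /vgɹezmɔgʔʒ/.
The consonants /v/, /g/, /ʔ/, /ʒ/ cannot be parsed into a legal (C)V(C) syllable (at most one coda consonant is licensed; onsets are limited to one consonant).
Each unlicensed consonant becomes the onset of a new syllable: /v/ → /vo/, /g/ → /go/, /ʔ/ → /ʔo/, /ʒ/ → /ʒo/.

vogoɹezmɔgʔoʒo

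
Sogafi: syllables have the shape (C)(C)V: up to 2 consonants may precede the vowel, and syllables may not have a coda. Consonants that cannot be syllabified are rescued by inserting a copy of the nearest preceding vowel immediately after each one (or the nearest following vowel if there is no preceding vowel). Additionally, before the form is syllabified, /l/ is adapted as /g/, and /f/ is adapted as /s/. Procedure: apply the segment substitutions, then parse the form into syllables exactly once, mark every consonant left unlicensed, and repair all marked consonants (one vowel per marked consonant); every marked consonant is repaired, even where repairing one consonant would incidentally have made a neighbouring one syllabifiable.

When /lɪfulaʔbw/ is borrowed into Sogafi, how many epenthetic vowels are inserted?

After substitution the input is /gɪsugaʔbw/.
The unsyllabifiable consonants are /ʔ/, /b/, /w/; each receives one epenthetic vowel.

3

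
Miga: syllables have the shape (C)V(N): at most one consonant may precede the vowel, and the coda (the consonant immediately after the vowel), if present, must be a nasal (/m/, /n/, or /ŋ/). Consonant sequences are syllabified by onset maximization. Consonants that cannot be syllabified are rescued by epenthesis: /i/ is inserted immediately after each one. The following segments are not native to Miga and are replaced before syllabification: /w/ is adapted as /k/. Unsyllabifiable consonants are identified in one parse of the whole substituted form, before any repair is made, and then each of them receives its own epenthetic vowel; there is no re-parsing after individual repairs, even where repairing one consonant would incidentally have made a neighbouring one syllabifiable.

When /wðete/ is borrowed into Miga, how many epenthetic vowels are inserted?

After substitution the input is /kðete/.
The unsyllabifiable consonants are /k/; each receives one epenthetic vowel.

1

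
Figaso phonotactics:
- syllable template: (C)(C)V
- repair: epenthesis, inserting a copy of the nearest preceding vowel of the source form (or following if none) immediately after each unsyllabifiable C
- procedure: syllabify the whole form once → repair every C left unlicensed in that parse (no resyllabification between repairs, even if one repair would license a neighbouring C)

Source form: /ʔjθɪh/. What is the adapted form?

ʔɪjθɪhɪ

The consonants /ʔ/, /h/ cannot be parsed into a legal (C)(C)V syllable (no codas are permitted; onsets may contain at most 2 consonants).
Inserting the epenthetic vowel yields /ʔ/ → /ʔɪ/, /h/ → /hɪ/.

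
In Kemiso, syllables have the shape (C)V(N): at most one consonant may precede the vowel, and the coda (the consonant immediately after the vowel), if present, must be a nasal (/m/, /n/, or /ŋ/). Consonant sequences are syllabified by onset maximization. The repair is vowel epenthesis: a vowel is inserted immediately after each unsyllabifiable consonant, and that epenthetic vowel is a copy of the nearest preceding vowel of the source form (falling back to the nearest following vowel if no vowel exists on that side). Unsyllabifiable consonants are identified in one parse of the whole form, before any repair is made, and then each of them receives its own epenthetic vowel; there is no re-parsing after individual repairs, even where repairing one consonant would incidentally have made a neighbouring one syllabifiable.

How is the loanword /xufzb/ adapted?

xufuzubu

Under (C)V(N), the unsyllabifiable consonants are /f/, /z/, /b/ (only a nasal (/m/, /n/, or /ŋ/) is licensed in coda position; onsets are limited to one consonant).
Inserting the epenthetic vowel yields /f/ → /fu/, /z/ → /zu/, /b/ → /bu/.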